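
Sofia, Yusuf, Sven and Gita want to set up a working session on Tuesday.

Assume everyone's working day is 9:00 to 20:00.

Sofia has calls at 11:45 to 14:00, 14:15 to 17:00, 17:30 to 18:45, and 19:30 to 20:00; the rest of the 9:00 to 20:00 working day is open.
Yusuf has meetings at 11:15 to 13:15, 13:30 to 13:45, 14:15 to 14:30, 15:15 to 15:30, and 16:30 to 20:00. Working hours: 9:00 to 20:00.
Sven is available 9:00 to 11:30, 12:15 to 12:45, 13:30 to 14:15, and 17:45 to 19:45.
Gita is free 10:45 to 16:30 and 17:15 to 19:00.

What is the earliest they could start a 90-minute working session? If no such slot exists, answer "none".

none

Sofia free within 09:00–20:00: 09:00–11:45, 14:00–14:15, 17:00–17:30, 18:45–19:30.
Yusuf free within 09:00–20:00: 09:00–11:15, 13:15–13:30, 13:45–14:15, 14:30–15:15, 15:30–16:30.
Sofia ∩ Yusuf: 09:00–11:15, 14:00–14:15.
Sofia ∩ Yusuf ∩ Sven: 09:00–11:15, 14:00–14:15.
Sofia ∩ Yusuf ∩ Sven ∩ Gita: 10:45–11:15, 14:00–14:15.
Windows ≥ 90 min: (none).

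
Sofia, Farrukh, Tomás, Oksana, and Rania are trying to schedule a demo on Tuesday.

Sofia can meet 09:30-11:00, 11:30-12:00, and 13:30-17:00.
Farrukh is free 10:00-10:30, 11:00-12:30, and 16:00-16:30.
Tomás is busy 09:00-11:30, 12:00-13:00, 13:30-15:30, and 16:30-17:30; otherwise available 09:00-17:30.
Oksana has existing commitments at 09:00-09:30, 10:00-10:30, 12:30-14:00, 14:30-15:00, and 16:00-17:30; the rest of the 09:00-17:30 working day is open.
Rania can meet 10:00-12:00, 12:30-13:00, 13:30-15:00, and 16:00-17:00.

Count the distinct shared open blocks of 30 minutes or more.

Tomás free within 09:00–17:30: 11:30–12:00, 13:00–13:30, 15:30–16:30.
Oksana free within 09:00–17:30: 09:30–10:00, 10:30–12:30, 14:00–14:30, 15:00–16:00.
Sofia ∩ Farrukh: 10:00–10:30, 11:30–12:00, 16:00–16:30.
Sofia ∩ Farrukh ∩ Tomás: 11:30–12:00, 16:00–16:30.
Sofia ∩ Farrukh ∩ Tomás ∩ Oksana: 11:30–12:00.
Sofia ∩ Farrukh ∩ Tomás ∩ Oksana ∩ Rania: 11:30–12:00.
Windows ≥ 30 min: 11:30–12:00.
That's 1 window.

1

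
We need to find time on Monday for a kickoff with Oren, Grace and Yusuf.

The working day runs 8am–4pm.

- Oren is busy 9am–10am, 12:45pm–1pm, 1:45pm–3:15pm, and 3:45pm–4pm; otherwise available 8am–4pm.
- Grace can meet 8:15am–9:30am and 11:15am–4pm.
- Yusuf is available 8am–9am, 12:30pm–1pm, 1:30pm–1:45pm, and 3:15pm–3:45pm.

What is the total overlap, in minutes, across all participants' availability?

105 minutes

Oren free within 08:00–16:00: 08:00–09:00, 10:00–12:45, 13:00–13:45, 15:15–15:45.
Oren ∩ Grace: 08:15–09:00, 11:15–12:45, 13:00–13:45, 15:15–15:45.
Oren ∩ Grace ∩ Yusuf: 08:15–09:00, 12:30–12:45, 13:30–13:45, 15:15–15:45.
Total common minutes: 45 + 15 + 15 + 30 = 105.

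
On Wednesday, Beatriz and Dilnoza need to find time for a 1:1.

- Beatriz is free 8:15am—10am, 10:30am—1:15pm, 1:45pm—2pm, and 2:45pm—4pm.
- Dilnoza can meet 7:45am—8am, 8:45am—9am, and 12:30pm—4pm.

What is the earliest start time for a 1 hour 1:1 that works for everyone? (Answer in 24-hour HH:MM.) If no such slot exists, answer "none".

14:45

Beatriz ∩ Dilnoza: 08:45–09:00, 12:30–13:15, 13:45–14:00, 14:45–16:00.
Windows ≥ 60 min: 14:45–16:00.
Earliest such window starts at 14:45.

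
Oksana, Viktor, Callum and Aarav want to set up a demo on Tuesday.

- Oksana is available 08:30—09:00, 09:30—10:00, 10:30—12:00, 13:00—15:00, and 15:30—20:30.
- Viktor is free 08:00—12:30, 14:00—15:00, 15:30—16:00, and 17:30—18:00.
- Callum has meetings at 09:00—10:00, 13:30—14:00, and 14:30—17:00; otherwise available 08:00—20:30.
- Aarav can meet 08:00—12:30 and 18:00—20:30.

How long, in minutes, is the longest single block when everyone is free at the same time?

90 minutes

Callum free within 08:00–20:30: 08:00–09:00, 10:00–13:30, 14:00–14:30, 17:00–20:30.
Oksana ∩ Viktor: 08:30–09:00, 09:30–10:00, 10:30–12:00, 14:00–15:00, 15:30–16:00, 17:30–18:00.
Oksana ∩ Viktor ∩ Callum: 08:30–09:00, 10:30–12:00, 14:00–14:30, 17:30–18:00.
Oksana ∩ Viktor ∩ Callum ∩ Aarav: 08:30–09:00, 10:30–12:00.
Common window lengths: 30, 90 min; longest is 90.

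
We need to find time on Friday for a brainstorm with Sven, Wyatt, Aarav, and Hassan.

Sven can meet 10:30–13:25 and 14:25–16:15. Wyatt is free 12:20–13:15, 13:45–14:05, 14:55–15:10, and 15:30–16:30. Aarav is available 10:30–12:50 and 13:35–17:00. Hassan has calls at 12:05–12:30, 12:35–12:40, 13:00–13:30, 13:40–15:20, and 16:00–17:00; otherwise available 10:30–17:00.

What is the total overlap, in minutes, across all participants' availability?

45 minutes

Hassan free within 10:30–17:00: 10:30–12:05, 12:30–12:35, 12:40–13:00, 13:30–13:40, 15:20–16:00.
Sven ∩ Wyatt: 12:20–13:15, 14:55–15:10, 15:30–16:15.
Sven ∩ Wyatt ∩ Aarav: 12:20–12:50, 14:55–15:10, 15:30–16:15.
Sven ∩ Wyatt ∩ Aarav ∩ Hassan: 12:30–12:35, 12:40–12:50, 15:30–16:00.
Total common minutes: 5 + 10 + 30 = 45.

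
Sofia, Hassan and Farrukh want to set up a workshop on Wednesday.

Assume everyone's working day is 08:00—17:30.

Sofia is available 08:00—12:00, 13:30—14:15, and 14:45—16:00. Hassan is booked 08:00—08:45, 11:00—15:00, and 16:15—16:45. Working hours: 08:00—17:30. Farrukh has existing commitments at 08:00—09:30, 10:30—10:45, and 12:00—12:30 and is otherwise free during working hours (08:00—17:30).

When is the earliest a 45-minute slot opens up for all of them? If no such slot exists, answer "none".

09:30

Hassan free within 08:00–17:30: 08:45–11:00, 15:00–16:15, 16:45–17:30.
Farrukh free within 08:00–17:30: 09:30–10:30, 10:45–12:00, 12:30–17:30.
Sofia ∩ Hassan: 08:45–11:00, 15:00–16:00.
Sofia ∩ Hassan ∩ Farrukh: 09:30–10:30, 10:45–11:00, 15:00–16:00.
Windows ≥ 45 min: 09:30–10:30, 15:00–16:00.
Earliest such window starts at 09:30.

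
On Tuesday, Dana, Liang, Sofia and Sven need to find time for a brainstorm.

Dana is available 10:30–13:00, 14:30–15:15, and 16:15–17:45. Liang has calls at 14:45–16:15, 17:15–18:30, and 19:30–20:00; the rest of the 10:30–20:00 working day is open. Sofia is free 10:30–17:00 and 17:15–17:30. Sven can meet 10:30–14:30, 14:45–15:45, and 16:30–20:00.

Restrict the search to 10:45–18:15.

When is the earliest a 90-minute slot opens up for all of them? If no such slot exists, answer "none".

Liang free within 10:30–20:00: 10:30–14:45, 16:15–17:15, 18:30–19:30.
Dana ∩ Liang: 10:30–13:00, 14:30–14:45, 16:15–17:15.
Dana ∩ Liang ∩ Sofia: 10:30–13:00, 14:30–14:45, 16:15–17:00.
Dana ∩ Liang ∩ Sofia ∩ Sven: 10:30–13:00, 16:30–17:00.
Restricted to 10:45–18:15: 10:45–13:00, 16:30–17:00.
Windows ≥ 90 min: 10:45–13:00.
Earliest such window starts at 10:45.

10:45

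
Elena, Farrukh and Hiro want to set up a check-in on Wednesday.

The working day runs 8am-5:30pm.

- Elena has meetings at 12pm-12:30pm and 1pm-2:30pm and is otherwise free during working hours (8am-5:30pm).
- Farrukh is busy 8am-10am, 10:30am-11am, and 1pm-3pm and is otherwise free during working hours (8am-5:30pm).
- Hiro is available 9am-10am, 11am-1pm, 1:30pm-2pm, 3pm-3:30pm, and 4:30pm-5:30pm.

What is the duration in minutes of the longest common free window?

60 minutes

Elena free within 08:00–17:30: 08:00–12:00, 12:30–13:00, 14:30–17:30.
Farrukh free within 08:00–17:30: 10:00–10:30, 11:00–13:00, 15:00–17:30.
Elena ∩ Farrukh: 10:00–10:30, 11:00–12:00, 12:30–13:00, 15:00–17:30.
Elena ∩ Farrukh ∩ Hiro: 11:00–12:00, 12:30–13:00, 15:00–15:30, 16:30–17:30.
Common window lengths: 60, 30, 30, 60 min; longest is 60.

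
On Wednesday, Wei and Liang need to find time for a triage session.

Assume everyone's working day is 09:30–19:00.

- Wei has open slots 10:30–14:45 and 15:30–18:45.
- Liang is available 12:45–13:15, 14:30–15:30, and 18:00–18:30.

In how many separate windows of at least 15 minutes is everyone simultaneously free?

3

Wei ∩ Liang: 12:45–13:15, 14:30–14:45, 18:00–18:30.
Windows ≥ 15 min: 12:45–13:15, 14:30–14:45, 18:00–18:30.
That's 3 windows.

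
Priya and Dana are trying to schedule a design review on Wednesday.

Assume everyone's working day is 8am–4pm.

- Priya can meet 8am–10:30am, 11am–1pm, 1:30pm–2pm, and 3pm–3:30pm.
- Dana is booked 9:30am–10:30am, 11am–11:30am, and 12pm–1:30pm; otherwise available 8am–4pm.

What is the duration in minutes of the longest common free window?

Dana free within 08:00–16:00: 08:00–09:30, 10:30–11:00, 11:30–12:00, 13:30–16:00.
Priya ∩ Dana: 08:00–09:30, 11:30–12:00, 13:30–14:00, 15:00–15:30.
Common window lengths: 90, 30, 30, 30 min; longest is 90.

90 minutes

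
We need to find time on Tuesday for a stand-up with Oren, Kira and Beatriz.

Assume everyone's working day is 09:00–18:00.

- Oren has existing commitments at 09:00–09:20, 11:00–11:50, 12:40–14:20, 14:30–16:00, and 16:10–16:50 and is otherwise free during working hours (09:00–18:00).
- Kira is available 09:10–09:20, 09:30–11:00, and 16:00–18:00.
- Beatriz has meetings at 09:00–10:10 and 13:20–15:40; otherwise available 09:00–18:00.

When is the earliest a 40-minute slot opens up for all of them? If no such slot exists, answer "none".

10:10

Oren free within 09:00–18:00: 09:20–11:00, 11:50–12:40, 14:20–14:30, 16:00–16:10, 16:50–18:00.
Beatriz free within 09:00–18:00: 10:10–13:20, 15:40–18:00.
Oren ∩ Kira: 09:30–11:00, 16:00–16:10, 16:50–18:00.
Oren ∩ Kira ∩ Beatriz: 10:10–11:00, 16:00–16:10, 16:50–18:00.
Windows ≥ 40 min: 10:10–11:00, 16:50–18:00.
Earliest such window starts at 10:10.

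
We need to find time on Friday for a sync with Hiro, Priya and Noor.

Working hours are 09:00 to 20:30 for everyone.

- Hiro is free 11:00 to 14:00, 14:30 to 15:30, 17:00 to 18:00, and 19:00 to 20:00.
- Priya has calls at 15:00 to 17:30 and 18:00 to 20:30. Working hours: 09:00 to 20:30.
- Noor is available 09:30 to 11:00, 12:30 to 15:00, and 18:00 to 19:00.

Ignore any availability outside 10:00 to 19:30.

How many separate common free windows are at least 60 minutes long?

Priya free within 09:00–20:30: 09:00–15:00, 17:30–18:00.
Hiro ∩ Priya: 11:00–14:00, 14:30–15:00, 17:30–18:00.
Hiro ∩ Priya ∩ Noor: 12:30–14:00, 14:30–15:00.
Restricted to 10:00–19:30: 12:30–14:00, 14:30–15:00.
Windows ≥ 60 min: 12:30–14:00.
That's 1 window.

1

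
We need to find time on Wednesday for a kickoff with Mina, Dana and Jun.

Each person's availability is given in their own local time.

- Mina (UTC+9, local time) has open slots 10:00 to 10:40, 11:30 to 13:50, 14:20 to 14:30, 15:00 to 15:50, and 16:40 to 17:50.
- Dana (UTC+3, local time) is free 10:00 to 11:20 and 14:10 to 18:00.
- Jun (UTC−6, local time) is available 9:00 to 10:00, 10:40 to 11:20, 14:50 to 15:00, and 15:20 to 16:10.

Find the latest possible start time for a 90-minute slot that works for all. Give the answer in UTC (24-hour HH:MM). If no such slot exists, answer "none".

none

Mina → UTC: 01:00–01:40, 02:30–04:50, 05:20–05:30, 06:00–06:50, 07:40–08:50.
Dana → UTC: 07:00–08:20, 11:10–15:00.
Jun → UTC: 15:00–16:00, 16:40–17:20, 20:50–21:00, 21:20–22:10.
Mina ∩ Dana: 07:40–08:20.
Mina ∩ Dana ∩ Jun: (none).
Windows ≥ 90 min: (none).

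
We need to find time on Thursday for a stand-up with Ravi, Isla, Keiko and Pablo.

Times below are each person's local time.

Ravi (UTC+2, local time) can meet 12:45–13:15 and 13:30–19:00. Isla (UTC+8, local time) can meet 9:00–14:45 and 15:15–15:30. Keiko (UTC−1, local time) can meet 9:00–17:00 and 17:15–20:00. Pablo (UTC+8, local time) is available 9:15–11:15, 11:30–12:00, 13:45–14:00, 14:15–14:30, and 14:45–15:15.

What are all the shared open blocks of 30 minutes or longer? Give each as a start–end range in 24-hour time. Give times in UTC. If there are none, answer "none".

none

Ravi → UTC: 10:45–11:15, 11:30–17:00.
Isla → UTC: 01:00–06:45, 07:15–07:30.
Keiko → UTC: 10:00–18:00, 18:15–21:00.
Pablo → UTC: 01:15–03:15, 03:30–04:00, 05:45–06:00, 06:15–06:30, 06:45–07:15.
Ravi ∩ Isla: (none).
Ravi ∩ Isla ∩ Keiko: (none).
Ravi ∩ Isla ∩ Keiko ∩ Pablo: (none).
Windows ≥ 30 min: (none).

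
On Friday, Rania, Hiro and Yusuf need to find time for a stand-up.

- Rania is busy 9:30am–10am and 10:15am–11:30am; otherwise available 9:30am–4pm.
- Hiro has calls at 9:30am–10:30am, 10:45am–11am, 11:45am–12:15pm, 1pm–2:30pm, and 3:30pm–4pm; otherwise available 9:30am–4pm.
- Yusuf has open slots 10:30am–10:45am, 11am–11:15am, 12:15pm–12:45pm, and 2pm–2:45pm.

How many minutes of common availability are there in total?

45 minutes

Rania free within 09:30–16:00: 10:00–10:15, 11:30–16:00.
Hiro free within 09:30–16:00: 10:30–10:45, 11:00–11:45, 12:15–13:00, 14:30–15:30.
Rania ∩ Hiro: 11:30–11:45, 12:15–13:00, 14:30–15:30.
Rania ∩ Hiro ∩ Yusuf: 12:15–12:45, 14:30–14:45.
Total common minutes: 30 + 15 = 45.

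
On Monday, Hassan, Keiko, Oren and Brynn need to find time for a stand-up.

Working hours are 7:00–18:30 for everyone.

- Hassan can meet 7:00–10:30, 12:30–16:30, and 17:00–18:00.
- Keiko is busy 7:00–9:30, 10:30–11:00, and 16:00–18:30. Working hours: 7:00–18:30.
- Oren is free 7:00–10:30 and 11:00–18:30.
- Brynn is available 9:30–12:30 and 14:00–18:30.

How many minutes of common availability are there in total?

180 minutes

Keiko free within 07:00–18:30: 09:30–10:30, 11:00–16:00.
Hassan ∩ Keiko: 09:30–10:30, 12:30–16:00.
Hassan ∩ Keiko ∩ Oren: 09:30–10:30, 12:30–16:00.
Hassan ∩ Keiko ∩ Oren ∩ Brynn: 09:30–10:30, 14:00–16:00.
Total common minutes: 60 + 120 = 180.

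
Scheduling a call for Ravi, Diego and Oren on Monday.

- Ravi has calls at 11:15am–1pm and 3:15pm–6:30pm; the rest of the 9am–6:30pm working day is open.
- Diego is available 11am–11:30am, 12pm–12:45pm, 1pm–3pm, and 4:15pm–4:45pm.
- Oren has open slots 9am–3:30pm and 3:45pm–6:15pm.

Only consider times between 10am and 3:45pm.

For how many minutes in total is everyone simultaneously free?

Ravi free within 09:00–18:30: 09:00–11:15, 13:00–15:15.
Ravi ∩ Diego: 11:00–11:15, 13:00–15:00.
Ravi ∩ Diego ∩ Oren: 11:00–11:15, 13:00–15:00.
Restricted to 10:00–15:45: 11:00–11:15, 13:00–15:00.
Total common minutes: 15 + 120 = 135.

135 minutes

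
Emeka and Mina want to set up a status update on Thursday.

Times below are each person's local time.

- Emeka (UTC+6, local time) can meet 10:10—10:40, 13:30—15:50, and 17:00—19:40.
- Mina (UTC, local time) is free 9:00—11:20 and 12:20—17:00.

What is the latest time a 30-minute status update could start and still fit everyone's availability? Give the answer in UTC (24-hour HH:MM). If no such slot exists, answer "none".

13:10

Emeka → UTC: 04:10–04:40, 07:30–09:50, 11:00–13:40.
Mina → UTC: 09:00–11:20, 12:20–17:00.
Emeka ∩ Mina: 09:00–09:50, 11:00–11:20, 12:20–13:40.
Windows ≥ 30 min: 09:00–09:50, 12:20–13:40.
Latest start in the last window 12:20–13:40 is 13:40 − 30 min = 13:10.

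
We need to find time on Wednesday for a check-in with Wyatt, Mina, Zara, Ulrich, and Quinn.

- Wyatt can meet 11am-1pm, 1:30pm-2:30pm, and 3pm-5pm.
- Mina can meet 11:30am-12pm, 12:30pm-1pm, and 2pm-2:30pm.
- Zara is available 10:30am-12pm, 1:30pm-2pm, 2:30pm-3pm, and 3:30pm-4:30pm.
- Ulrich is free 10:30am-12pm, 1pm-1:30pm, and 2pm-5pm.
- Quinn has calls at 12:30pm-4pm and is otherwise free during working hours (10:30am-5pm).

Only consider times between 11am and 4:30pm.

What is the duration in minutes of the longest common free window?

Quinn free within 10:30–17:00: 10:30–12:30, 16:00–17:00.
Wyatt ∩ Mina: 11:30–12:00, 12:30–13:00, 14:00–14:30.
Wyatt ∩ Mina ∩ Zara: 11:30–12:00.
Wyatt ∩ Mina ∩ Zara ∩ Ulrich: 11:30–12:00.
Wyatt ∩ Mina ∩ Zara ∩ Ulrich ∩ Quinn: 11:30–12:00.
Restricted to 11:00–16:30: 11:30–12:00.
Single common window of 30 minutes.

30 minutes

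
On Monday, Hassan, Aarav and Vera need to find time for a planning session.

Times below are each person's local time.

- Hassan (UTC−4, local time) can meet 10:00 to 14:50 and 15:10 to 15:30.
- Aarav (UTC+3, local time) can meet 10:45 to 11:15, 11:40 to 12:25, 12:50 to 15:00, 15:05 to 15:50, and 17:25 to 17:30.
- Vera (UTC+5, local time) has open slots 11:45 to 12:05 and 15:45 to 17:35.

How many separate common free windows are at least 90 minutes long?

Hassan → UTC: 14:00–18:50, 19:10–19:30.
Aarav → UTC: 07:45–08:15, 08:40–09:25, 09:50–12:00, 12:05–12:50, 14:25–14:30.
Vera → UTC: 06:45–07:05, 10:45–12:35.
Hassan ∩ Aarav: 14:25–14:30.
Hassan ∩ Aarav ∩ Vera: (none).
Windows ≥ 90 min: (none).
That's 0 windows.

0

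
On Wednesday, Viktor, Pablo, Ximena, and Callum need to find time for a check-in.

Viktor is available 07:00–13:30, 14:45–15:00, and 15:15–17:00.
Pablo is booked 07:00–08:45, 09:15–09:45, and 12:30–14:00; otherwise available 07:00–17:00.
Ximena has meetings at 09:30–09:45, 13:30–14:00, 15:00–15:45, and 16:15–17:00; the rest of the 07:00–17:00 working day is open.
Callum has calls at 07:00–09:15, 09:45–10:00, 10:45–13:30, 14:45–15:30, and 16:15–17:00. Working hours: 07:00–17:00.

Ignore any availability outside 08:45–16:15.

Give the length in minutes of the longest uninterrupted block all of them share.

Pablo free within 07:00–17:00: 08:45–09:15, 09:45–12:30, 14:00–17:00.
Ximena free within 07:00–17:00: 07:00–09:30, 09:45–13:30, 14:00–15:00, 15:45–16:15.
Callum free within 07:00–17:00: 09:15–09:45, 10:00–10:45, 13:30–14:45, 15:30–16:15.
Viktor ∩ Pablo: 08:45–09:15, 09:45–12:30, 14:45–15:00, 15:15–17:00.
Viktor ∩ Pablo ∩ Ximena: 08:45–09:15, 09:45–12:30, 14:45–15:00, 15:45–16:15.
Viktor ∩ Pablo ∩ Ximena ∩ Callum: 10:00–10:45, 15:45–16:15.
Restricted to 08:45–16:15: 10:00–10:45, 15:45–16:15.
Common window lengths: 45, 30 min; longest is 45.

45 minutes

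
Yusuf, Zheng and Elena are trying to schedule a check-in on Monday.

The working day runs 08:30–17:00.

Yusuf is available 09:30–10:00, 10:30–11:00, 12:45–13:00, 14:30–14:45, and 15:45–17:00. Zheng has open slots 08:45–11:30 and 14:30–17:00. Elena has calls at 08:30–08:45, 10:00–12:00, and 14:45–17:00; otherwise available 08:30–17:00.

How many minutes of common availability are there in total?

45 minutes

Elena free within 08:30–17:00: 08:45–10:00, 12:00–14:45.
Yusuf ∩ Zheng: 09:30–10:00, 10:30–11:00, 14:30–14:45, 15:45–17:00.
Yusuf ∩ Zheng ∩ Elena: 09:30–10:00, 14:30–14:45.
Total common minutes: 30 + 15 = 45.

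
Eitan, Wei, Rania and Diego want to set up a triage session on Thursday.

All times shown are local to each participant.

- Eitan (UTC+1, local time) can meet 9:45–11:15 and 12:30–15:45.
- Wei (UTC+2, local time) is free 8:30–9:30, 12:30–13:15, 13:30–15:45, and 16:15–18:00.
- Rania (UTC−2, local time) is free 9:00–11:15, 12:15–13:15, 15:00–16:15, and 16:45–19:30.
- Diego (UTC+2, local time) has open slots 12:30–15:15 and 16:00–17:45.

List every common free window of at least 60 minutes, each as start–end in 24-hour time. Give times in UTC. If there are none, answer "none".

Eitan → UTC: 08:45–10:15, 11:30–14:45.
Wei → UTC: 06:30–07:30, 10:30–11:15, 11:30–13:45, 14:15–16:00.
Rania → UTC: 11:00–13:15, 14:15–15:15, 17:00–18:15, 18:45–21:30.
Diego → UTC: 10:30–13:15, 14:00–15:45.
Eitan ∩ Wei: 11:30–13:45, 14:15–14:45.
Eitan ∩ Wei ∩ Rania: 11:30–13:15, 14:15–14:45.
Eitan ∩ Wei ∩ Rania ∩ Diego: 11:30–13:15, 14:15–14:45.
Windows ≥ 60 min: 11:30–13:15.

11:30–13:15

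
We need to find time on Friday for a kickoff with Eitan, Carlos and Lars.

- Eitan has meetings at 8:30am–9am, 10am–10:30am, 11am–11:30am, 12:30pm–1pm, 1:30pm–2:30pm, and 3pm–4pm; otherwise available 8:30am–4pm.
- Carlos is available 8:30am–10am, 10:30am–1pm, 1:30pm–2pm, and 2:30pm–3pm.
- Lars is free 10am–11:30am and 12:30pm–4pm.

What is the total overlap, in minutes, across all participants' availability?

Eitan free within 08:30–16:00: 09:00–10:00, 10:30–11:00, 11:30–12:30, 13:00–13:30, 14:30–15:00.
Eitan ∩ Carlos: 09:00–10:00, 10:30–11:00, 11:30–12:30, 14:30–15:00.
Eitan ∩ Carlos ∩ Lars: 10:30–11:00, 14:30–15:00.
Total common minutes: 30 + 30 = 60.

60 minutes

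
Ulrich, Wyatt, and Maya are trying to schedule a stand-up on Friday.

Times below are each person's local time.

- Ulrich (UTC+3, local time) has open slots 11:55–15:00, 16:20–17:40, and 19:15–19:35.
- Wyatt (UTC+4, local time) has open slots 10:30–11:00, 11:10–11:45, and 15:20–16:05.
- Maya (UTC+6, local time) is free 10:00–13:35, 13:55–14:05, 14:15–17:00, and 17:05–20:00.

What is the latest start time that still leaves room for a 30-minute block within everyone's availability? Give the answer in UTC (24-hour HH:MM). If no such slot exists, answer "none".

Ulrich → UTC: 08:55–12:00, 13:20–14:40, 16:15–16:35.
Wyatt → UTC: 06:30–07:00, 07:10–07:45, 11:20–12:05.
Maya → UTC: 04:00–07:35, 07:55–08:05, 08:15–11:00, 11:05–14:00.
Ulrich ∩ Wyatt: 11:20–12:00.
Ulrich ∩ Wyatt ∩ Maya: 11:20–12:00.
Windows ≥ 30 min: 11:20–12:00.
Latest start in the last window 11:20–12:00 is 12:00 − 30 min = 11:30.

11:30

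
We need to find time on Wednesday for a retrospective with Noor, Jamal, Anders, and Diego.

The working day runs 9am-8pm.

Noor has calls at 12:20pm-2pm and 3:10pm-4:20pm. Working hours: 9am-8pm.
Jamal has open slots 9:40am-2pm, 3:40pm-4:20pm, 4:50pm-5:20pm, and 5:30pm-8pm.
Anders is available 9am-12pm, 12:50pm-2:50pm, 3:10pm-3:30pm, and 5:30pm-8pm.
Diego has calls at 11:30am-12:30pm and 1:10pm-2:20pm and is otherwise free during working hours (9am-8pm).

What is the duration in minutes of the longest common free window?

150 minutes

Noor free within 09:00–20:00: 09:00–12:20, 14:00–15:10, 16:20–20:00.
Diego free within 09:00–20:00: 09:00–11:30, 12:30–13:10, 14:20–20:00.
Noor ∩ Jamal: 09:40–12:20, 16:50–17:20, 17:30–20:00.
Noor ∩ Jamal ∩ Anders: 09:40–12:00, 17:30–20:00.
Noor ∩ Jamal ∩ Anders ∩ Diego: 09:40–11:30, 17:30–20:00.
Common window lengths: 110, 150 min; longest is 150.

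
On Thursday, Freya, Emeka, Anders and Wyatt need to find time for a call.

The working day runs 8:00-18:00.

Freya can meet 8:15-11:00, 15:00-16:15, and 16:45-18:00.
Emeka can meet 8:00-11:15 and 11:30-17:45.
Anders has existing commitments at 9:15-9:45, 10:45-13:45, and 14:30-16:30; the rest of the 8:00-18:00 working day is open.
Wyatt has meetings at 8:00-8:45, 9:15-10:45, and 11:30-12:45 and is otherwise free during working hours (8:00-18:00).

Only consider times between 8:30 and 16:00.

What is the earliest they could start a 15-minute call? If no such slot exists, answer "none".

Anders free within 08:00–18:00: 08:00–09:15, 09:45–10:45, 13:45–14:30, 16:30–18:00.
Wyatt free within 08:00–18:00: 08:45–09:15, 10:45–11:30, 12:45–18:00.
Freya ∩ Emeka: 08:15–11:00, 15:00–16:15, 16:45–17:45.
Freya ∩ Emeka ∩ Anders: 08:15–09:15, 09:45–10:45, 16:45–17:45.
Freya ∩ Emeka ∩ Anders ∩ Wyatt: 08:45–09:15, 16:45–17:45.
Restricted to 08:30–16:00: 08:45–09:15.
Windows ≥ 15 min: 08:45–09:15.
Earliest such window starts at 08:45.

08:45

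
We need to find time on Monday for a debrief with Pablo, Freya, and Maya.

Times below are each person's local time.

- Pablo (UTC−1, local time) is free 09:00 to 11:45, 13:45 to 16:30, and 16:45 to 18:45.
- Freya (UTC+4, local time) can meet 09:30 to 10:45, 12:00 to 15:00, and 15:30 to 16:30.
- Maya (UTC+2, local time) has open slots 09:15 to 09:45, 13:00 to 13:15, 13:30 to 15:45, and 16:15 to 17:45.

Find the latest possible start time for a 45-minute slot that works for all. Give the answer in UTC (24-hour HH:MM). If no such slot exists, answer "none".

11:45

Pablo → UTC: 10:00–12:45, 14:45–17:30, 17:45–19:45.
Freya → UTC: 05:30–06:45, 08:00–11:00, 11:30–12:30.
Maya → UTC: 07:15–07:45, 11:00–11:15, 11:30–13:45, 14:15–15:45.
Pablo ∩ Freya: 10:00–11:00, 11:30–12:30.
Pablo ∩ Freya ∩ Maya: 11:30–12:30.
Windows ≥ 45 min: 11:30–12:30.
Latest start in the last window 11:30–12:30 is 12:30 − 45 min = 11:45.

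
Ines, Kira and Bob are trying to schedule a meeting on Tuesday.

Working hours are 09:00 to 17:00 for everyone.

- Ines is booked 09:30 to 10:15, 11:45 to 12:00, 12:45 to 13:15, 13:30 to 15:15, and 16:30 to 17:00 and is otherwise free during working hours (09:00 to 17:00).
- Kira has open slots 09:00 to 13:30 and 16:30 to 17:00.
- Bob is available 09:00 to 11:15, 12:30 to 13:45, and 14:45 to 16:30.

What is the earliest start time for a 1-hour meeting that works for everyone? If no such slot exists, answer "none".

10:15

Ines free within 09:00–17:00: 09:00–09:30, 10:15–11:45, 12:00–12:45, 13:15–13:30, 15:15–16:30.
Ines ∩ Kira: 09:00–09:30, 10:15–11:45, 12:00–12:45, 13:15–13:30.
Ines ∩ Kira ∩ Bob: 09:00–09:30, 10:15–11:15, 12:30–12:45, 13:15–13:30.
Windows ≥ 60 min: 10:15–11:15.
Earliest such window starts at 10:15.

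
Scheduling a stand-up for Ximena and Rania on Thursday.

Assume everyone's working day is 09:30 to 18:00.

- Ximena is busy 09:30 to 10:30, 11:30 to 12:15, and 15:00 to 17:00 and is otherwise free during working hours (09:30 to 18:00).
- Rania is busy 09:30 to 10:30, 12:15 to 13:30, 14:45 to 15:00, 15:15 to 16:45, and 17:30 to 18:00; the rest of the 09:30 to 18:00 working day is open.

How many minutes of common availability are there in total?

Ximena free within 09:30–18:00: 10:30–11:30, 12:15–15:00, 17:00–18:00.
Rania free within 09:30–18:00: 10:30–12:15, 13:30–14:45, 15:00–15:15, 16:45–17:30.
Ximena ∩ Rania: 10:30–11:30, 13:30–14:45, 17:00–17:30.
Total common minutes: 60 + 75 + 30 = 165.

165 minutes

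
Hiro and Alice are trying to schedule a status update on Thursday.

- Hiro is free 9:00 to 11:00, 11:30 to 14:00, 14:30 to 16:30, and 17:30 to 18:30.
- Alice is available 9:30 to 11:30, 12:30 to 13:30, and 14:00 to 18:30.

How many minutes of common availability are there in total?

330 minutes

Hiro ∩ Alice: 09:30–11:00, 12:30–13:30, 14:30–16:30, 17:30–18:30.
Total common minutes: 90 + 60 + 120 + 60 = 330.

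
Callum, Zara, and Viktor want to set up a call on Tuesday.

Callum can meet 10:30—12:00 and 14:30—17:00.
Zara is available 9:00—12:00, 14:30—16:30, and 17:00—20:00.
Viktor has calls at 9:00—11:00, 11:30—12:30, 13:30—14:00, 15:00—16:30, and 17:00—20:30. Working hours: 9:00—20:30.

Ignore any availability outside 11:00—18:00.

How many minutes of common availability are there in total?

60 minutes

Viktor free within 09:00–20:30: 11:00–11:30, 12:30–13:30, 14:00–15:00, 16:30–17:00.
Callum ∩ Zara: 10:30–12:00, 14:30–16:30.
Callum ∩ Zara ∩ Viktor: 11:00–11:30, 14:30–15:00.
Restricted to 11:00–18:00: 11:00–11:30, 14:30–15:00.
Total common minutes: 30 + 30 = 60.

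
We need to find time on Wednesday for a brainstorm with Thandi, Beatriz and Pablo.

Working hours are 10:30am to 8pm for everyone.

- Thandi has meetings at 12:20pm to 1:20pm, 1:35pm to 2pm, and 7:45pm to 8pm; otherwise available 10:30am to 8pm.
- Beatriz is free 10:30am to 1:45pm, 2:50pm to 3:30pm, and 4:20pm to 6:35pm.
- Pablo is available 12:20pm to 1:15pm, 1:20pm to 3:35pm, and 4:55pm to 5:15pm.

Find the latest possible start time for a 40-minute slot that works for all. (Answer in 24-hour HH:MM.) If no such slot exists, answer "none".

Thandi free within 10:30–20:00: 10:30–12:20, 13:20–13:35, 14:00–19:45.
Thandi ∩ Beatriz: 10:30–12:20, 13:20–13:35, 14:50–15:30, 16:20–18:35.
Thandi ∩ Beatriz ∩ Pablo: 13:20–13:35, 14:50–15:30, 16:55–17:15.
Windows ≥ 40 min: 14:50–15:30.
Latest start in the last window 14:50–15:30 is 15:30 − 40 min = 14:50.

14:50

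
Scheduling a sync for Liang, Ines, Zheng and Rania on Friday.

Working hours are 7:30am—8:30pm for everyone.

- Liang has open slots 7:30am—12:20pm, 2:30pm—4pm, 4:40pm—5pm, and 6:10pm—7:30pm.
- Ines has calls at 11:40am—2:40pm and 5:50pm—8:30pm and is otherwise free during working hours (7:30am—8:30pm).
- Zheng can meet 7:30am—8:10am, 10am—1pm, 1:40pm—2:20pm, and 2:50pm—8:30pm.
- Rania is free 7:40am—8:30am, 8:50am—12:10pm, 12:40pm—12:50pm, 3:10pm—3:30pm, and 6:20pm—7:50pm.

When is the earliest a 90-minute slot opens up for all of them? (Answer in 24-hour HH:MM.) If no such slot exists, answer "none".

10:00

Ines free within 07:30–20:30: 07:30–11:40, 14:40–17:50.
Liang ∩ Ines: 07:30–11:40, 14:40–16:00, 16:40–17:00.
Liang ∩ Ines ∩ Zheng: 07:30–08:10, 10:00–11:40, 14:50–16:00, 16:40–17:00.
Liang ∩ Ines ∩ Zheng ∩ Rania: 07:40–08:10, 10:00–11:40, 15:10–15:30.
Windows ≥ 90 min: 10:00–11:40.
Earliest such window starts at 10:00.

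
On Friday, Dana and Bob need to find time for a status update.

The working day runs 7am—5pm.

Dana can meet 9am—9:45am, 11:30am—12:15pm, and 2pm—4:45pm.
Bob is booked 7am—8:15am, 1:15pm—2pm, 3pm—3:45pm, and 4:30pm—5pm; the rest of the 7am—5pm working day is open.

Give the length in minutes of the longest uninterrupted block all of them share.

Bob free within 07:00–17:00: 08:15–13:15, 14:00–15:00, 15:45–16:30.
Dana ∩ Bob: 09:00–09:45, 11:30–12:15, 14:00–15:00, 15:45–16:30.
Common window lengths: 45, 45, 60, 45 min; longest is 60.

60 minutes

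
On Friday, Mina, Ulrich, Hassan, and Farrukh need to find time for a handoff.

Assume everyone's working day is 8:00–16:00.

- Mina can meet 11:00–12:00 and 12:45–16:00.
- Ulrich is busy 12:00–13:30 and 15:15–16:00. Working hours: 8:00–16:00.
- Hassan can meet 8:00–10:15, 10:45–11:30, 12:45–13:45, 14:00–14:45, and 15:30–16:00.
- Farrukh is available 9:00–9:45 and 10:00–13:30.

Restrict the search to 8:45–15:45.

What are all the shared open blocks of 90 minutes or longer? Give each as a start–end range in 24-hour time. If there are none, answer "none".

Ulrich free within 08:00–16:00: 08:00–12:00, 13:30–15:15.
Mina ∩ Ulrich: 11:00–12:00, 13:30–15:15.
Mina ∩ Ulrich ∩ Hassan: 11:00–11:30, 13:30–13:45, 14:00–14:45.
Mina ∩ Ulrich ∩ Hassan ∩ Farrukh: 11:00–11:30.
Restricted to 08:45–15:45: 11:00–11:30.
Windows ≥ 90 min: (none).

none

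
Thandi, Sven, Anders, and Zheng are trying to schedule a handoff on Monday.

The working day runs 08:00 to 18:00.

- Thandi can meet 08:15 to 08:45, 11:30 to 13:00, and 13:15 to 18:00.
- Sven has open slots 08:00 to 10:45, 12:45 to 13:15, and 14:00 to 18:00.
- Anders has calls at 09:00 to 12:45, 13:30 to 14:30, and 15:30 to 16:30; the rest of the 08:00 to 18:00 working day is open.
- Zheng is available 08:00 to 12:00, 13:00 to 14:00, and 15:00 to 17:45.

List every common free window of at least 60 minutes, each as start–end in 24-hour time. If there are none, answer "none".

16:30–17:45

Anders free within 08:00–18:00: 08:00–09:00, 12:45–13:30, 14:30–15:30, 16:30–18:00.
Thandi ∩ Sven: 08:15–08:45, 12:45–13:00, 14:00–18:00.
Thandi ∩ Sven ∩ Anders: 08:15–08:45, 12:45–13:00, 14:30–15:30, 16:30–18:00.
Thandi ∩ Sven ∩ Anders ∩ Zheng: 08:15–08:45, 15:00–15:30, 16:30–17:45.
Windows ≥ 60 min: 16:30–17:45.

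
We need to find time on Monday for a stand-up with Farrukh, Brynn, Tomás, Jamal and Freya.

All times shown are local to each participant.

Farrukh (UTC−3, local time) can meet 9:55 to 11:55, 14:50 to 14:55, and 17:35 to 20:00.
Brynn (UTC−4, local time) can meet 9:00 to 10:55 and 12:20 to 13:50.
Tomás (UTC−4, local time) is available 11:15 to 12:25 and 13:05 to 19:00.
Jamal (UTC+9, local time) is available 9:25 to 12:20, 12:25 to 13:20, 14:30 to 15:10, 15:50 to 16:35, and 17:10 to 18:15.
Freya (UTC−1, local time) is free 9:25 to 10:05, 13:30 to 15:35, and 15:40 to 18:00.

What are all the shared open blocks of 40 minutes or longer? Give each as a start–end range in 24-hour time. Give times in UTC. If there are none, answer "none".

Farrukh → UTC: 12:55–14:55, 17:50–17:55, 20:35–23:00.
Brynn → UTC: 13:00–14:55, 16:20–17:50.
Tomás → UTC: 15:15–16:25, 17:05–23:00.
Jamal → UTC: 00:25–03:20, 03:25–04:20, 05:30–06:10, 06:50–07:35, 08:10–09:15.
Freya → UTC: 10:25–11:05, 14:30–16:35, 16:40–19:00.
Farrukh ∩ Brynn: 13:00–14:55.
Farrukh ∩ Brynn ∩ Tomás: (none).
Farrukh ∩ Brynn ∩ Tomás ∩ Jamal: (none).
Farrukh ∩ Brynn ∩ Tomás ∩ Jamal ∩ Freya: (none).
Windows ≥ 40 min: (none).

none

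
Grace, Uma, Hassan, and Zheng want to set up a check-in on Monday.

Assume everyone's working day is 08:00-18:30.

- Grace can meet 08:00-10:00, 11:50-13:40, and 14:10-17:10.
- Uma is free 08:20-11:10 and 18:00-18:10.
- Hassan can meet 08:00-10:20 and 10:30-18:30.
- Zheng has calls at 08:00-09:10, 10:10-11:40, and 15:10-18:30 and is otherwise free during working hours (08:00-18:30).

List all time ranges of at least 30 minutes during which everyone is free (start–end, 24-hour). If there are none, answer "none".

09:10–10:00

Zheng free within 08:00–18:30: 09:10–10:10, 11:40–15:10.
Grace ∩ Uma: 08:20–10:00.
Grace ∩ Uma ∩ Hassan: 08:20–10:00.
Grace ∩ Uma ∩ Hassan ∩ Zheng: 09:10–10:00.
Windows ≥ 30 min: 09:10–10:00.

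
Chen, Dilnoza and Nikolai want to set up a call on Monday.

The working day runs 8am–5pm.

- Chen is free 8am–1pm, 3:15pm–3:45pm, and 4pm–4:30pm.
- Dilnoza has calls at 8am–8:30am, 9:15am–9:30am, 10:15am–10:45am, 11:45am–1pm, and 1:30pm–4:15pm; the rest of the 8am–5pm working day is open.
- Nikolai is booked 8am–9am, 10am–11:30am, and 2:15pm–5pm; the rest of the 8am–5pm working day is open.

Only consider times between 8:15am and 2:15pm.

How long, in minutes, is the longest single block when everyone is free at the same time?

Dilnoza free within 08:00–17:00: 08:30–09:15, 09:30–10:15, 10:45–11:45, 13:00–13:30, 16:15–17:00.
Nikolai free within 08:00–17:00: 09:00–10:00, 11:30–14:15.
Chen ∩ Dilnoza: 08:30–09:15, 09:30–10:15, 10:45–11:45, 16:15–16:30.
Chen ∩ Dilnoza ∩ Nikolai: 09:00–09:15, 09:30–10:00, 11:30–11:45.
Restricted to 08:15–14:15: 09:00–09:15, 09:30–10:00, 11:30–11:45.
Common window lengths: 15, 30, 15 min; longest is 30.

30 minutes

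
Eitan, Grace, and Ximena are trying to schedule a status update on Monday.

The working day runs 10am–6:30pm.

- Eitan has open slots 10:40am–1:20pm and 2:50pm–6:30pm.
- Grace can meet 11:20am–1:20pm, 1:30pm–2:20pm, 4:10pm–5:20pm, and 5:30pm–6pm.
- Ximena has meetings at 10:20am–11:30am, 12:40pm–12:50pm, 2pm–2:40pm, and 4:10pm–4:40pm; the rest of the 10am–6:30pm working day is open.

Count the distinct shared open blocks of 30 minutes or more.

Ximena free within 10:00–18:30: 10:00–10:20, 11:30–12:40, 12:50–14:00, 14:40–16:10, 16:40–18:30.
Eitan ∩ Grace: 11:20–13:20, 16:10–17:20, 17:30–18:00.
Eitan ∩ Grace ∩ Ximena: 11:30–12:40, 12:50–13:20, 16:40–17:20, 17:30–18:00.
Windows ≥ 30 min: 11:30–12:40, 12:50–13:20, 16:40–17:20, 17:30–18:00.
That's 4 windows.

4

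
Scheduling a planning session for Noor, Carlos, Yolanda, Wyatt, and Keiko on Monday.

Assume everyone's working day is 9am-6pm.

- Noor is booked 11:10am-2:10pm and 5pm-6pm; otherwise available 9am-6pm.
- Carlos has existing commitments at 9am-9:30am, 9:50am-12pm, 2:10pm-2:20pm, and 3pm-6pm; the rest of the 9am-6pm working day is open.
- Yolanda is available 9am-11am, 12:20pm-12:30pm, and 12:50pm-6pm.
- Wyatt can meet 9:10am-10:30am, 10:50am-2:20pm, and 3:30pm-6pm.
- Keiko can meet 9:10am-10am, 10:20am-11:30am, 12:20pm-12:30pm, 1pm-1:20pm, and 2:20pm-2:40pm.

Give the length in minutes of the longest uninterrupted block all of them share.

Noor free within 09:00–18:00: 09:00–11:10, 14:10–17:00.
Carlos free within 09:00–18:00: 09:30–09:50, 12:00–14:10, 14:20–15:00.
Noor ∩ Carlos: 09:30–09:50, 14:20–15:00.
Noor ∩ Carlos ∩ Yolanda: 09:30–09:50, 14:20–15:00.
Noor ∩ Carlos ∩ Yolanda ∩ Wyatt: 09:30–09:50.
Noor ∩ Carlos ∩ Yolanda ∩ Wyatt ∩ Keiko: 09:30–09:50.
Single common window of 20 minutes.

20 minutes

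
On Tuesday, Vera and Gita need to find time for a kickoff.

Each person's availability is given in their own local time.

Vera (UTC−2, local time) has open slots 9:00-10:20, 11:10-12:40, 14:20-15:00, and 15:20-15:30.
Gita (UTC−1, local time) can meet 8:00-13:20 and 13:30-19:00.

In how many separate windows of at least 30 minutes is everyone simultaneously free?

3

Vera → UTC: 11:00–12:20, 13:10–14:40, 16:20–17:00, 17:20–17:30.
Gita → UTC: 09:00–14:20, 14:30–20:00.
Vera ∩ Gita: 11:00–12:20, 13:10–14:20, 14:30–14:40, 16:20–17:00, 17:20–17:30.
Windows ≥ 30 min: 11:00–12:20, 13:10–14:20, 16:20–17:00.
That's 3 windows.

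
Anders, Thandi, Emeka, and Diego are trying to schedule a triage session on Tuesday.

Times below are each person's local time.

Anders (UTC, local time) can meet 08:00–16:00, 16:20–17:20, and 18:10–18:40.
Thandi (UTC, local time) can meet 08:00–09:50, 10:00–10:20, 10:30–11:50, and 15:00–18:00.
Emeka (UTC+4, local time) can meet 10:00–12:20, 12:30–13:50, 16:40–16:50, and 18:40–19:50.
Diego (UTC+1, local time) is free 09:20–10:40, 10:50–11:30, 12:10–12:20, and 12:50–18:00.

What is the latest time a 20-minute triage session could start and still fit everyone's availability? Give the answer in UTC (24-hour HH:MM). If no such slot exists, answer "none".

15:30

Anders → UTC: 08:00–16:00, 16:20–17:20, 18:10–18:40.
Thandi → UTC: 08:00–09:50, 10:00–10:20, 10:30–11:50, 15:00–18:00.
Emeka → UTC: 06:00–08:20, 08:30–09:50, 12:40–12:50, 14:40–15:50.
Diego → UTC: 08:20–09:40, 09:50–10:30, 11:10–11:20, 11:50–17:00.
Anders ∩ Thandi: 08:00–09:50, 10:00–10:20, 10:30–11:50, 15:00–16:00, 16:20–17:20.
Anders ∩ Thandi ∩ Emeka: 08:00–08:20, 08:30–09:50, 15:00–15:50.
Anders ∩ Thandi ∩ Emeka ∩ Diego: 08:30–09:40, 15:00–15:50.
Windows ≥ 20 min: 08:30–09:40, 15:00–15:50.
Latest start in the last window 15:00–15:50 is 15:50 − 20 min = 15:30.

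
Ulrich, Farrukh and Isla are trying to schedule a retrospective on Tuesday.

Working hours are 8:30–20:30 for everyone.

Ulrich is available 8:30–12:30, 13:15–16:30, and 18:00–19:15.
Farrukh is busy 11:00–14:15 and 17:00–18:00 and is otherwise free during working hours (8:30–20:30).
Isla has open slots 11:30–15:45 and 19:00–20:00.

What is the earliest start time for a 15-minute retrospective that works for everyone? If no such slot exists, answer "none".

Farrukh free within 08:30–20:30: 08:30–11:00, 14:15–17:00, 18:00–20:30.
Ulrich ∩ Farrukh: 08:30–11:00, 14:15–16:30, 18:00–19:15.
Ulrich ∩ Farrukh ∩ Isla: 14:15–15:45, 19:00–19:15.
Windows ≥ 15 min: 14:15–15:45, 19:00–19:15.
Earliest such window starts at 14:15.

14:15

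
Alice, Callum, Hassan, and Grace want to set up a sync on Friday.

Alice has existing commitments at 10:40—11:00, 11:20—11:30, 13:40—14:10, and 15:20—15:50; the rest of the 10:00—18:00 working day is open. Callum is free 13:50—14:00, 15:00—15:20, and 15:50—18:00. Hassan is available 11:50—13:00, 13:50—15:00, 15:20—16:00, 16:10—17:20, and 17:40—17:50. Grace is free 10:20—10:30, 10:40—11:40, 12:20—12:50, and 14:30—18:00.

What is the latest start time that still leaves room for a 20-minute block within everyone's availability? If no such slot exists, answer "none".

Alice free within 10:00–18:00: 10:00–10:40, 11:00–11:20, 11:30–13:40, 14:10–15:20, 15:50–18:00.
Alice ∩ Callum: 15:00–15:20, 15:50–18:00.
Alice ∩ Callum ∩ Hassan: 15:50–16:00, 16:10–17:20, 17:40–17:50.
Alice ∩ Callum ∩ Hassan ∩ Grace: 15:50–16:00, 16:10–17:20, 17:40–17:50.
Windows ≥ 20 min: 16:10–17:20.
Latest start in the last window 16:10–17:20 is 17:20 − 20 min = 17:00.

17:00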